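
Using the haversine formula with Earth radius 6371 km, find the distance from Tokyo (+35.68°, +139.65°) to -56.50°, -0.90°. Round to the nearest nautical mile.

8788 nmi

Δλ = -0.90 − 139.65 = -140.55°.
Δφ = -56.50 − 35.68 = -92.18°.
a = sin²(Δφ/2) + cos φ₁ · cos φ₂ · sin²(Δλ/2) = 0.916281.
c = 2·atan2(√a, √(1−a)) = 2.55451 rad → d = 6371·c ≈ 16274.81 km ≈ 8787.69 nmi.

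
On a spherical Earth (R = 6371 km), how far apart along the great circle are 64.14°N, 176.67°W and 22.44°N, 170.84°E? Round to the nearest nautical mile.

Δλ = 170.84 − -176.67 = 347.51°; wrapped into (−180°, 180°]: -12.49°.
Δφ = 22.44 − 64.14 = -41.70°.
a = sin²(Δφ/2) + cos φ₁ · cos φ₂ · sin²(Δλ/2) = 0.131451.
c = 2·atan2(√a, √(1−a)) = 0.74203 rad → d = 6371·c ≈ 4727.48 km ≈ 2552.64 nmi.

2553 nmi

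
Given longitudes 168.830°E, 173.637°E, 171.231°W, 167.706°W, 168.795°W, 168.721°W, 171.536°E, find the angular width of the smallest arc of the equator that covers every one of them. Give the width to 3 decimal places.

Sort the longitudes: -171.231°, -168.795°, -168.721°, -167.706°, +168.830°, +171.536°, +173.637°.
Eastward gaps between consecutive values (wrapping around): 2.436°, 0.074°, 1.015°, 336.536°, 2.706°, 2.101°, 15.132°.
Largest gap = 336.536° ⇒ minimal covering band is its complement: 360° − 336.536° = 23.464°.
Band runs from +168.830° eastward to -167.706°, crossing the antimeridian.

23.464°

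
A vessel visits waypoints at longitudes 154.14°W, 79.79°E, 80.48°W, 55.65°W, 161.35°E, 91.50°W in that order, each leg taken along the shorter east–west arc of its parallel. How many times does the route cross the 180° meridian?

3

Leg 1: -154.14° → +79.79°, shortest Δλ = -126.07° (west) — crosses 180°.
Leg 2: +79.79° → -80.48°, shortest Δλ = -160.27° (west) — does not cross 180°.
Leg 3: -80.48° → -55.65°, shortest Δλ = 24.83° (east) — does not cross 180°.
Leg 4: -55.65° → +161.35°, shortest Δλ = -143.0° (west) — crosses 180°.
Leg 5: +161.35° → -91.50°, shortest Δλ = 107.15° (east) — crosses 180°.
Total crossings: 3.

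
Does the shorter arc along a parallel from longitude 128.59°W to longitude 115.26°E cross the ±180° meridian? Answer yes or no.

Naïve |115.26 − -128.59| = 243.85° > 180°, so the shorter arc goes the other way round — across 180°.
Signed shortest Δλ = ((115.26 − -128.59 + 180) mod 360) − 180 = -116.15°.
Going west by 116.15° from -128.59° passes through 180° before reaching +115.26°.

Yes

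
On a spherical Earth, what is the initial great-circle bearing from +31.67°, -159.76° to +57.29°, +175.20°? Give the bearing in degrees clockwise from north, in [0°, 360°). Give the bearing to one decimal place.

333.5°

Δλ = 175.20 − -159.76 = 334.96°; wrapped into (−180°, 180°]: -25.04°.
θ = atan2( sin Δλ · cos φ₂ , cos φ₁ · sin φ₂ − sin φ₁ · cos φ₂ · cos Δλ )
  = atan2(-0.22872, 0.45907) = -26.484° → normalised to [0°, 360°): 333.516°.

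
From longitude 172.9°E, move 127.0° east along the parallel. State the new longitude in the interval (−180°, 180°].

60.1°W

Start at +172.9°; shift +127.0° → +299.9°.
+299.9° lies outside (−180°, 180°]; subtract 360° → -60.1°.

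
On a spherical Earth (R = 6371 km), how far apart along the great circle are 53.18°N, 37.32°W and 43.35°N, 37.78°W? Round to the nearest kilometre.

Δλ = -37.78 − -37.32 = -0.46°.
Δφ = 43.35 − 53.18 = -9.83°.
a = sin²(Δφ/2) + cos φ₁ · cos φ₂ · sin²(Δλ/2) = 0.007348.
c = 2·atan2(√a, √(1−a)) = 0.17165 rad → d = 6371·c ≈ 1093.57 km.

1094 km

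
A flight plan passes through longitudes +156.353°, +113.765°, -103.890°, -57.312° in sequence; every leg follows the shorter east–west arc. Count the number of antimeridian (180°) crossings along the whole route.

Leg 1: +156.353° → +113.765°, shortest Δλ = -42.588° (west) — does not cross 180°.
Leg 2: +113.765° → -103.890°, shortest Δλ = 142.345° (east) — crosses 180°.
Leg 3: -103.890° → -57.312°, shortest Δλ = 46.578° (east) — does not cross 180°.
Total crossings: 1.

1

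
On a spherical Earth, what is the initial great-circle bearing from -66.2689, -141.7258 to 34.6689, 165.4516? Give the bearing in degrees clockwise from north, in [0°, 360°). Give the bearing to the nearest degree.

Δλ = 165.4516 − -141.7258 = 307.1774°; wrapped into (−180°, 180°]: -52.8226°.
θ = atan2( sin Δλ · cos φ₂ , cos φ₁ · sin φ₂ − sin φ₁ · cos φ₂ · cos Δλ )
  = atan2(-0.65530, 0.68390) = -43.777° → normalised to [0°, 360°): 316.223°.

316°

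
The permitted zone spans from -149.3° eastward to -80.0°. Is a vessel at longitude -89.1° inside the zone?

Band width going east from -149.3° to -80.0°: ((-80.0 − -149.3) mod 360) = 69.3°.
Offset of -89.1° east of the west edge: ((-89.1 − -149.3) mod 360) = 60.2°.
60.2° ≤ 69.3° ⇒ inside.

Yes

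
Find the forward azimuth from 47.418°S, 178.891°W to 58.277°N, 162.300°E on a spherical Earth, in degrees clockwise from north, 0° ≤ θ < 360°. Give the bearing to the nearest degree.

Δλ = 162.300 − -178.891 = 341.191°; wrapped into (−180°, 180°]: -18.809°.
θ = atan2( sin Δλ · cos φ₂ , cos φ₁ · sin φ₂ − sin φ₁ · cos φ₂ · cos Δλ )
  = atan2(-0.16953, 0.94204) = -10.202° → normalised to [0°, 360°): 349.798°.

350°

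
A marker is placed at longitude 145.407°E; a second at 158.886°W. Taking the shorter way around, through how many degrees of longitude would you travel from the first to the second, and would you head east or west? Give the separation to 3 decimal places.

55.707° east

Raw difference: -158.886 − 145.407 = -304.293°.
Normalise into (−180°, 180°]: -304.293° + 360° = 55.707°.
Positive ⇒ the second point lies to the east; separation 55.707°.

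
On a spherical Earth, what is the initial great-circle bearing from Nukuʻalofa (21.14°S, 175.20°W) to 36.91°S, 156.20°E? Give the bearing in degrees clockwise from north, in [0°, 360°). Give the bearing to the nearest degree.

Δλ = 156.20 − -175.20 = 331.40°; wrapped into (−180°, 180°]: -28.60°.
θ = atan2( sin Δλ · cos φ₂ , cos φ₁ · sin φ₂ − sin φ₁ · cos φ₂ · cos Δλ )
  = atan2(-0.38275, -0.30696) = -128.729° → normalised to [0°, 360°): 231.271°.

231°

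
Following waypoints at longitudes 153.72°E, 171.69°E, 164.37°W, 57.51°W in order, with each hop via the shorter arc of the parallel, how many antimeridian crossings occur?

1

Leg 1: +153.72° → +171.69°, shortest Δλ = 17.97° (east) — does not cross 180°.
Leg 2: +171.69° → -164.37°, shortest Δλ = 23.94° (east) — crosses 180°.
Leg 3: -164.37° → -57.51°, shortest Δλ = 106.86° (east) — does not cross 180°.
Total crossings: 1.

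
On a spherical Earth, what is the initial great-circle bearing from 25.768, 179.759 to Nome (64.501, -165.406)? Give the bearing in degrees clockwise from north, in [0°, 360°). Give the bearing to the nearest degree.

Δλ = -165.406 − 179.759 = -345.165°; wrapped into (−180°, 180°]: 14.835°.
θ = atan2( sin Δλ · cos φ₂ , cos φ₁ · sin φ₂ − sin φ₁ · cos φ₂ · cos Δλ )
  = atan2(0.11022, 0.63193) = 9.894° → normalised to [0°, 360°): 9.894°.

10°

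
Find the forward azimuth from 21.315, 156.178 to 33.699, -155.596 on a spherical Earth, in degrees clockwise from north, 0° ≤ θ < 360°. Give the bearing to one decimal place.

63.1°

Δλ = -155.596 − 156.178 = -311.774°; wrapped into (−180°, 180°]: 48.226°.
θ = atan2( sin Δλ · cos φ₂ , cos φ₁ · sin φ₂ − sin φ₁ · cos φ₂ · cos Δλ )
  = atan2(0.62046, 0.31541) = 63.054° → normalised to [0°, 360°): 63.054°.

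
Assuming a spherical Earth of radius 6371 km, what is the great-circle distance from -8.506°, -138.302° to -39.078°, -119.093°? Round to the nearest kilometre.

3902 km

Δλ = -119.093 − -138.302 = 19.209°.
Δφ = -39.078 − -8.506 = -30.572°.
a = sin²(Δφ/2) + cos φ₁ · cos φ₂ · sin²(Δλ/2) = 0.090877.
c = 2·atan2(√a, √(1−a)) = 0.61244 rad → d = 6371·c ≈ 3901.88 km.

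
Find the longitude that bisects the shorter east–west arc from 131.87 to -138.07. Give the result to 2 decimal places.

Signed shortest Δλ from +131.87° to -138.07° is +90.06°.
Midpoint longitude = +131.87° + (+90.06°)/2 = +131.87° + 45.03° = +176.90°.
(The naïve average (+131.87 + -138.07)/2 = -3.1° is on the wrong side of the globe.)

+176.90°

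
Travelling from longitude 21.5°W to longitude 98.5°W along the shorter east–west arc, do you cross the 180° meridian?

No

Signed shortest Δλ = ((-98.5 − -21.5 + 180) mod 360) − 180 = -77.0°.
Going west by 77.0° from -21.5° reaches -98.5° without touching 180°.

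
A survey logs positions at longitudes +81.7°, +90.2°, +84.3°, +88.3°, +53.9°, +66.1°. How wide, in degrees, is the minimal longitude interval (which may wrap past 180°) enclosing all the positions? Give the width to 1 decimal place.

36.3°

Sort the longitudes: +53.9°, +66.1°, +81.7°, +84.3°, +88.3°, +90.2°.
Eastward gaps between consecutive values (wrapping around): 12.2°, 15.6°, 2.6°, 4.0°, 1.9°, 323.7°.
Largest gap = 323.7° ⇒ minimal covering band is its complement: 360° − 323.7° = 36.3°.
Band runs from +53.9° eastward to +90.2°.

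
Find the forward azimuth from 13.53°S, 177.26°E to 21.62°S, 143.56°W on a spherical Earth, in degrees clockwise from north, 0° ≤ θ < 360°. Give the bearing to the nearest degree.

Δλ = -143.56 − 177.26 = -320.82°; wrapped into (−180°, 180°]: 39.18°.
θ = atan2( sin Δλ · cos φ₂ , cos φ₁ · sin φ₂ − sin φ₁ · cos φ₂ · cos Δλ )
  = atan2(0.58731, -0.18963) = 107.894° → normalised to [0°, 360°): 107.894°.

108°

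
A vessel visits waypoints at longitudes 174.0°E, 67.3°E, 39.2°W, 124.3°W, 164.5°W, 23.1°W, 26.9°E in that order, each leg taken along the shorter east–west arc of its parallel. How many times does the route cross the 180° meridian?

0

Leg 1: +174.0° → +67.3°, shortest Δλ = -106.7° (west) — does not cross 180°.
Leg 2: +67.3° → -39.2°, shortest Δλ = -106.5° (west) — does not cross 180°.
Leg 3: -39.2° → -124.3°, shortest Δλ = -85.1° (west) — does not cross 180°.
Leg 4: -124.3° → -164.5°, shortest Δλ = -40.2° (west) — does not cross 180°.
Leg 5: -164.5° → -23.1°, shortest Δλ = 141.4° (east) — does not cross 180°.
Leg 6: -23.1° → +26.9°, shortest Δλ = 50.0° (east) — does not cross 180°.
Total crossings: 0.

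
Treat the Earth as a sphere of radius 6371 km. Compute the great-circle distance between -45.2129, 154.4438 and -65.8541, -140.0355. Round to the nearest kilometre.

Δλ = -140.0355 − 154.4438 = -294.4793°; wrapped into (−180°, 180°]: 65.5207°.
Δφ = -65.8541 − -45.2129 = -20.6412°.
a = sin²(Δφ/2) + cos φ₁ · cos φ₂ · sin²(Δλ/2) = 0.116479.
c = 2·atan2(√a, √(1−a)) = 0.69658 rad → d = 6371·c ≈ 4437.90 km.

4438 km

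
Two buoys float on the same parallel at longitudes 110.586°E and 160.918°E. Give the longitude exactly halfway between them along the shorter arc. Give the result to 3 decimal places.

Signed shortest Δλ from +110.586° to +160.918° is +50.332°.
Midpoint longitude = +110.586° + (+50.332°)/2 = +110.586° + 25.166° = +135.752°.

135.752°E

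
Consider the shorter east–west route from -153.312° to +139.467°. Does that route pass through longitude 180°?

Naïve |139.467 − -153.312| = 292.779° > 180°, so the shorter arc goes the other way round — across 180°.
Signed shortest Δλ = ((139.467 − -153.312 + 180) mod 360) − 180 = -67.221°.
Going west by 67.221° from -153.312° passes through 180° before reaching +139.467°.

Yes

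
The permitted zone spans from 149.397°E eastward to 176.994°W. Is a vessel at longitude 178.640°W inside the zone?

Band width going east from +149.397° to -176.994°: ((-176.994 − 149.397) mod 360) = 33.609°.
Offset of -178.640° east of the west edge: ((-178.640 − 149.397) mod 360) = 31.963°.
31.963° ≤ 33.609° ⇒ inside.

Yes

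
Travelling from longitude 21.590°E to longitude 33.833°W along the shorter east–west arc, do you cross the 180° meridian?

No

Signed shortest Δλ = ((-33.833 − 21.590 + 180) mod 360) − 180 = -55.423°.
Going west by 55.423° from +21.590° reaches -33.833° without touching 180°.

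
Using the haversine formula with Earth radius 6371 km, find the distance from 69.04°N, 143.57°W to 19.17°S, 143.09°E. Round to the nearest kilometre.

11354 km

Δλ = 143.09 − -143.57 = 286.66°; wrapped into (−180°, 180°]: -73.34°.
Δφ = -19.17 − 69.04 = -88.21°.
a = sin²(Δφ/2) + cos φ₁ · cos φ₂ · sin²(Δλ/2) = 0.604888.
c = 2·atan2(√a, √(1−a)) = 1.78214 rad → d = 6371·c ≈ 11354.03 km.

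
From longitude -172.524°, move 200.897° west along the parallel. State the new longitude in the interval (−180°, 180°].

Start at -172.524°; shift −200.897° → -373.421°.
-373.421° lies outside (−180°, 180°]; add 360° → -13.421°.

-13.421°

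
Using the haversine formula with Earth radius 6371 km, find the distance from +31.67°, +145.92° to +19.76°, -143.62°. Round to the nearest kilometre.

7067 km

Δλ = -143.62 − 145.92 = -289.54°; wrapped into (−180°, 180°]: 70.46°.
Δφ = 19.76 − 31.67 = -11.91°.
a = sin²(Δφ/2) + cos φ₁ · cos φ₂ · sin²(Δλ/2) = 0.277301.
c = 2·atan2(√a, √(1−a)) = 1.10918 rad → d = 6371·c ≈ 7066.57 km.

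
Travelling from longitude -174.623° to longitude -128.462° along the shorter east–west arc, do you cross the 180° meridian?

Signed shortest Δλ = ((-128.462 − -174.623 + 180) mod 360) − 180 = 46.161°.
Going east by 46.161° from -174.623° reaches -128.462° without touching 180°.

No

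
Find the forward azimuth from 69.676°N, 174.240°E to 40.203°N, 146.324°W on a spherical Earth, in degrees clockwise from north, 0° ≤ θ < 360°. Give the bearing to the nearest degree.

Δλ = -146.324 − 174.240 = -320.564°; wrapped into (−180°, 180°]: 39.436°.
θ = atan2( sin Δλ · cos φ₂ , cos φ₁ · sin φ₂ − sin φ₁ · cos φ₂ · cos Δλ )
  = atan2(0.48515, -0.32896) = 124.139° → normalised to [0°, 360°): 124.139°.

124°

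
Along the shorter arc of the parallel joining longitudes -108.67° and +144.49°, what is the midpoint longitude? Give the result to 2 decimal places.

-162.09°

Signed shortest Δλ from -108.67° to +144.49° is -106.84°.
Midpoint longitude = -108.67° + (-106.84°)/2 = -108.67° − 53.42° = -162.09°.
(The naïve average (-108.67 + +144.49)/2 = 17.91° is on the wrong side of the globe.)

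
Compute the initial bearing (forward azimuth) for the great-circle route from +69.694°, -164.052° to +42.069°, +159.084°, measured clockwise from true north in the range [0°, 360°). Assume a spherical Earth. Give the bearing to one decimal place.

Δλ = 159.084 − -164.052 = 323.136°; wrapped into (−180°, 180°]: -36.864°.
θ = atan2( sin Δλ · cos φ₂ , cos φ₁ · sin φ₂ − sin φ₁ · cos φ₂ · cos Δλ )
  = atan2(-0.44534, -0.32448) = -126.078° → normalised to [0°, 360°): 233.922°.

233.9°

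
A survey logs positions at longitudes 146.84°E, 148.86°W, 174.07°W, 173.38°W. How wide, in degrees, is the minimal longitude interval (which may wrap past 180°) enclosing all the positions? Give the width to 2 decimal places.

Sort the longitudes: -174.07°, -173.38°, -148.86°, +146.84°.
Eastward gaps between consecutive values (wrapping around): 0.69°, 24.52°, 295.70°, 39.09°.
Largest gap = 295.70° ⇒ minimal covering band is its complement: 360° − 295.70° = 64.30°.
Band runs from +146.84° eastward to -148.86°, crossing the antimeridian.

64.30°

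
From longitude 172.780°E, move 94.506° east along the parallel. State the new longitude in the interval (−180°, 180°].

Start at +172.780°; shift +94.506° → +267.286°.
+267.286° lies outside (−180°, 180°]; subtract 360° → -92.714°.

92.714°W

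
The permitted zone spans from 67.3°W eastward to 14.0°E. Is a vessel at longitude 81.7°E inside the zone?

No

Band width going east from -67.3° to +14.0°: ((14.0 − -67.3) mod 360) = 81.3°.
Offset of +81.7° east of the west edge: ((81.7 − -67.3) mod 360) = 149.0°.
149.0° > 81.3° ⇒ outside.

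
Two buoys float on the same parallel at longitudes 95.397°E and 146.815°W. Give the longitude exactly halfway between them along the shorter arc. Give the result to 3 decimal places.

154.291°E

Signed shortest Δλ from +95.397° to -146.815° is +117.788°.
Midpoint longitude = +95.397° + (+117.788°)/2 = +95.397° + 58.894° = +154.291°.
(The naïve average (+95.397 + -146.815)/2 = -25.709° is on the wrong side of the globe.)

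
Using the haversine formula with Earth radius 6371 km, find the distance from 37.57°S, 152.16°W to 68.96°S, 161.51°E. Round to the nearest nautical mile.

Δλ = 161.51 − -152.16 = 313.67°; wrapped into (−180°, 180°]: -46.33°.
Δφ = -68.96 − -37.57 = -31.39°.
a = sin²(Δφ/2) + cos φ₁ · cos φ₂ · sin²(Δλ/2) = 0.117215.
c = 2·atan2(√a, √(1−a)) = 0.69887 rad → d = 6371·c ≈ 4452.49 km ≈ 2404.15 nmi.

2404 nmi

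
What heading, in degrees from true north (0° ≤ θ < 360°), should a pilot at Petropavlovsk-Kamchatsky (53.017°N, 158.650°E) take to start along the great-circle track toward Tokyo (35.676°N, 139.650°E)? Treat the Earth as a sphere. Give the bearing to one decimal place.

Δλ = 139.650 − 158.650 = -19.000°.
θ = atan2( sin Δλ · cos φ₂ , cos φ₁ · sin φ₂ − sin φ₁ · cos φ₂ · cos Δλ )
  = atan2(-0.26447, -0.26271) = -134.808° → normalised to [0°, 360°): 225.192°.

225.2°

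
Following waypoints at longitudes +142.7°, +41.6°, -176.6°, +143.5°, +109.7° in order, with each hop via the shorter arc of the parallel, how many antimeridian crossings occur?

2

Leg 1: +142.7° → +41.6°, shortest Δλ = -101.1° (west) — does not cross 180°.
Leg 2: +41.6° → -176.6°, shortest Δλ = 141.8° (east) — crosses 180°.
Leg 3: -176.6° → +143.5°, shortest Δλ = -39.9° (west) — crosses 180°.
Leg 4: +143.5° → +109.7°, shortest Δλ = -33.8° (west) — does not cross 180°.
Total crossings: 2.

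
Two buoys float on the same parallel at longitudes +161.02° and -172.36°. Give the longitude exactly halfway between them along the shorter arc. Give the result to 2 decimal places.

+174.33°

Signed shortest Δλ from +161.02° to -172.36° is +26.62°.
Midpoint longitude = +161.02° + (+26.62°)/2 = +161.02° + 13.31° = +174.33°.
(The naïve average (+161.02 + -172.36)/2 = -5.67° is on the wrong side of the globe.)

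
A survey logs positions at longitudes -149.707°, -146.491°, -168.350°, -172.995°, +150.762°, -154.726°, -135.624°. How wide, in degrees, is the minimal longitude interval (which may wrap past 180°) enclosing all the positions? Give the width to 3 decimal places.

73.614°

Sort the longitudes: -172.995°, -168.350°, -154.726°, -149.707°, -146.491°, -135.624°, +150.762°.
Eastward gaps between consecutive values (wrapping around): 4.645°, 13.624°, 5.019°, 3.216°, 10.867°, 286.386°, 36.243°.
Largest gap = 286.386° ⇒ minimal covering band is its complement: 360° − 286.386° = 73.614°.
Band runs from +150.762° eastward to -135.624°, crossing the antimeridian.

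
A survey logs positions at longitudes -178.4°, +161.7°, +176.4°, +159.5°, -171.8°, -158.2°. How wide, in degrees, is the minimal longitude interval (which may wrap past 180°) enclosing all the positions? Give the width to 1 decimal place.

42.3°

Sort the longitudes: -178.4°, -171.8°, -158.2°, +159.5°, +161.7°, +176.4°.
Eastward gaps between consecutive values (wrapping around): 6.6°, 13.6°, 317.7°, 2.2°, 14.7°, 5.2°.
Largest gap = 317.7° ⇒ minimal covering band is its complement: 360° − 317.7° = 42.3°.
Band runs from +159.5° eastward to -158.2°, crossing the antimeridian.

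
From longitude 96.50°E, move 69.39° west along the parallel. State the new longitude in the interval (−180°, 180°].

Start at +96.50°; shift −69.39° → +27.11°.
+27.11° already lies in (−180°, 180°].

27.11°E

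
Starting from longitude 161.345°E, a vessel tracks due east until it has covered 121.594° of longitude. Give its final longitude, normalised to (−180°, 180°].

Start at +161.345°; shift +121.594° → +282.939°.
+282.939° lies outside (−180°, 180°]; subtract 360° → -77.061°.

77.061°W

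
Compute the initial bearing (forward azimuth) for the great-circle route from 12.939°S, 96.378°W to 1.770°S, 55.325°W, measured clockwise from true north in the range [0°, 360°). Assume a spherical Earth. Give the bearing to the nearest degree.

78°

Δλ = -55.325 − -96.378 = 41.053°.
θ = atan2( sin Δλ · cos φ₂ , cos φ₁ · sin φ₂ − sin φ₁ · cos φ₂ · cos Δλ )
  = atan2(0.65644, 0.13867) = 78.072° → normalised to [0°, 360°): 78.072°.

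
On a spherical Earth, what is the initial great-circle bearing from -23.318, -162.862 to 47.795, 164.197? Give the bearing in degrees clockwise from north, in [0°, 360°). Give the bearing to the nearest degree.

Δλ = 164.197 − -162.862 = 327.059°; wrapped into (−180°, 180°]: -32.941°.
θ = atan2( sin Δλ · cos φ₂ , cos φ₁ · sin φ₂ − sin φ₁ · cos φ₂ · cos Δλ )
  = atan2(-0.36530, 0.90341) = -22.016° → normalised to [0°, 360°): 337.984°.

338°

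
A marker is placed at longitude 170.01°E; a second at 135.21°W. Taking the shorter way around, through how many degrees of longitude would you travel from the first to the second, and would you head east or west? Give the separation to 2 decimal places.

54.78° east

Raw difference: -135.21 − 170.01 = -305.22°.
Normalise into (−180°, 180°]: -305.22° + 360° = 54.78°.
Positive ⇒ the second point lies to the east; separation 54.78°.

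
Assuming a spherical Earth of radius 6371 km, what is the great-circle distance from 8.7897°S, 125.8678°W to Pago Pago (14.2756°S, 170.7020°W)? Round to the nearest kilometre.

Δλ = -170.7020 − -125.8678 = -44.8342°.
Δφ = -14.2756 − -8.7897 = -5.4859°.
a = sin²(Δφ/2) + cos φ₁ · cos φ₂ · sin²(Δλ/2) = 0.141569.
c = 2·atan2(√a, √(1−a)) = 0.77151 rad → d = 6371·c ≈ 4915.27 km.

4915 km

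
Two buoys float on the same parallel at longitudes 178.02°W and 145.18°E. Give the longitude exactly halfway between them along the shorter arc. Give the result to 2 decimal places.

163.58°E

Signed shortest Δλ from -178.02° to +145.18° is -36.80°.
Midpoint longitude = -178.02° + (-36.80°)/2 = -178.02° − 18.40° = -196.42°.
Normalise into (−180°, 180°]: +163.58°.
(The naïve average (-178.02 + +145.18)/2 = -16.42° is on the wrong side of the globe.)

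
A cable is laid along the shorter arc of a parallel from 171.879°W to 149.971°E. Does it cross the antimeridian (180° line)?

Yes

Naïve |149.971 − -171.879| = 321.85° > 180°, so the shorter arc goes the other way round — across 180°.
Signed shortest Δλ = ((149.971 − -171.879 + 180) mod 360) − 180 = -38.15°.
Going west by 38.15° from -171.879° passes through 180° before reaching +149.971°.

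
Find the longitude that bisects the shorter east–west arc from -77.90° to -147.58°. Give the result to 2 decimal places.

-112.74°

Signed shortest Δλ from -77.90° to -147.58° is -69.68°.
Midpoint longitude = -77.90° + (-69.68°)/2 = -77.90° − 34.84° = -112.74°.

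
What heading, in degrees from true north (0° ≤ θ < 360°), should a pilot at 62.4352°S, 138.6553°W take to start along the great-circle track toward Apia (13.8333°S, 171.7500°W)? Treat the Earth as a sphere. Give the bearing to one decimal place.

Δλ = -171.7500 − -138.6553 = -33.0947°.
θ = atan2( sin Δλ · cos φ₂ , cos φ₁ · sin φ₂ − sin φ₁ · cos φ₂ · cos Δλ )
  = atan2(-0.53019, 0.61049) = -40.973° → normalised to [0°, 360°): 319.027°.

319.0°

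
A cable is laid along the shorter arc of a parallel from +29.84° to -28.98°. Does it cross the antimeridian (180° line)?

No

Signed shortest Δλ = ((-28.98 − 29.84 + 180) mod 360) − 180 = -58.82°.
Going west by 58.82° from +29.84° reaches -28.98° without touching 180°.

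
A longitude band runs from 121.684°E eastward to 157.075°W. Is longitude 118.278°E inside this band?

No

Band width going east from +121.684° to -157.075°: ((-157.075 − 121.684) mod 360) = 81.241°.
Offset of +118.278° east of the west edge: ((118.278 − 121.684) mod 360) = 356.594°.
356.594° > 81.241° ⇒ outside.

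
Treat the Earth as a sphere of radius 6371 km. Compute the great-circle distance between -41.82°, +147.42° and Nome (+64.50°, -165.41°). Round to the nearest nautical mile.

6758 nmi

Δλ = -165.41 − 147.42 = -312.83°; wrapped into (−180°, 180°]: 47.17°.
Δφ = 64.50 − -41.82 = 106.32°.
a = sin²(Δφ/2) + cos φ₁ · cos φ₂ · sin²(Δλ/2) = 0.691863.
c = 2·atan2(√a, √(1−a)) = 1.96462 rad → d = 6371·c ≈ 12516.61 km ≈ 6758.43 nmi.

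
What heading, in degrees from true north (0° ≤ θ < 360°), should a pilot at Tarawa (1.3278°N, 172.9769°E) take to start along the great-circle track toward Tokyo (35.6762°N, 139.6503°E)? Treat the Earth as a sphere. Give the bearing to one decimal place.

Δλ = 139.6503 − 172.9769 = -33.3266°.
θ = atan2( sin Δλ · cos φ₂ , cos φ₁ · sin φ₂ − sin φ₁ · cos φ₂ · cos Δλ )
  = atan2(-0.44630, 0.56732) = -38.192° → normalised to [0°, 360°): 321.808°.

321.8°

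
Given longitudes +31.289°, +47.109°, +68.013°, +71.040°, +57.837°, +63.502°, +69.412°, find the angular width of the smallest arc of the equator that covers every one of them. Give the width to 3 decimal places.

Sort the longitudes: +31.289°, +47.109°, +57.837°, +63.502°, +68.013°, +69.412°, +71.040°.
Eastward gaps between consecutive values (wrapping around): 15.820°, 10.728°, 5.665°, 4.511°, 1.399°, 1.628°, 320.249°.
Largest gap = 320.249° ⇒ minimal covering band is its complement: 360° − 320.249° = 39.751°.
Band runs from +31.289° eastward to +71.040°.

39.751°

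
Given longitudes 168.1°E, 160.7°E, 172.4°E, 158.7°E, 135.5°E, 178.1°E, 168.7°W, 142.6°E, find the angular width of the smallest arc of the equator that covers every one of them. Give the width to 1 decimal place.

Sort the longitudes: -168.7°, +135.5°, +142.6°, +158.7°, +160.7°, +168.1°, +172.4°, +178.1°.
Eastward gaps between consecutive values (wrapping around): 304.2°, 7.1°, 16.1°, 2.0°, 7.4°, 4.3°, 5.7°, 13.2°.
Largest gap = 304.2° ⇒ minimal covering band is its complement: 360° − 304.2° = 55.8°.
Band runs from +135.5° eastward to -168.7°, crossing the antimeridian.

55.8°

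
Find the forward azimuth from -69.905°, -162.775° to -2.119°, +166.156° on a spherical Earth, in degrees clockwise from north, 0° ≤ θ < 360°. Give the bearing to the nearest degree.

Δλ = 166.156 − -162.775 = 328.931°; wrapped into (−180°, 180°]: -31.069°.
θ = atan2( sin Δλ · cos φ₂ , cos φ₁ · sin φ₂ − sin φ₁ · cos φ₂ · cos Δλ )
  = atan2(-0.51572, 0.79115) = -33.099° → normalised to [0°, 360°): 326.901°.

327°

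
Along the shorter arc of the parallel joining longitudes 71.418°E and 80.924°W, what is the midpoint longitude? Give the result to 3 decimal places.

Signed shortest Δλ from +71.418° to -80.924° is -152.342°.
Midpoint longitude = +71.418° + (-152.342°)/2 = +71.418° − 76.171° = -4.753°.

4.753°W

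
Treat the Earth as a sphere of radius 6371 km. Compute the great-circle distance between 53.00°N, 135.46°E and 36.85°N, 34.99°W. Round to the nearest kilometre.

9982 km

Δλ = -34.99 − 135.46 = -170.45°.
Δφ = 36.85 − 53.00 = -16.15°.
a = sin²(Δφ/2) + cos φ₁ · cos φ₂ · sin²(Δλ/2) = 0.497972.
c = 2·atan2(√a, √(1−a)) = 1.56674 rad → d = 6371·c ≈ 9981.70 km.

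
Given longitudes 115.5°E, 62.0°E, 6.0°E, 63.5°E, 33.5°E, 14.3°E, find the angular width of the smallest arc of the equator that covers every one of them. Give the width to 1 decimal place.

109.5°

Sort the longitudes: +6.0°, +14.3°, +33.5°, +62.0°, +63.5°, +115.5°.
Eastward gaps between consecutive values (wrapping around): 8.3°, 19.2°, 28.5°, 1.5°, 52.0°, 250.5°.
Largest gap = 250.5° ⇒ minimal covering band is its complement: 360° − 250.5° = 109.5°.
Band runs from +6.0° eastward to +115.5°.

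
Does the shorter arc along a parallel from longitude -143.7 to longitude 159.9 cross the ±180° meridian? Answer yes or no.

Yes

Naïve |159.9 − -143.7| = 303.6° > 180°, so the shorter arc goes the other way round — across 180°.
Signed shortest Δλ = ((159.9 − -143.7 + 180) mod 360) − 180 = -56.4°.
Going west by 56.4° from -143.7° passes through 180° before reaching +159.9°.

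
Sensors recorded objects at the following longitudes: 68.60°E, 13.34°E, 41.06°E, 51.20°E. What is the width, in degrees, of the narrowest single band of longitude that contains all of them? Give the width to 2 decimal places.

55.26°

Sort the longitudes: +13.34°, +41.06°, +51.20°, +68.60°.
Eastward gaps between consecutive values (wrapping around): 27.72°, 10.14°, 17.40°, 304.74°.
Largest gap = 304.74° ⇒ minimal covering band is its complement: 360° − 304.74° = 55.26°.
Band runs from +13.34° eastward to +68.60°.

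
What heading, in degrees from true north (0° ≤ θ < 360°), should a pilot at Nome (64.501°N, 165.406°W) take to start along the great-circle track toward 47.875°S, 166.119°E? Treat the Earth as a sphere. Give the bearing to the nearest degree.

201°

Δλ = 166.119 − -165.406 = 331.525°; wrapped into (−180°, 180°]: -28.475°.
θ = atan2( sin Δλ · cos φ₂ , cos φ₁ · sin φ₂ − sin φ₁ · cos φ₂ · cos Δλ )
  = atan2(-0.31980, -0.85147) = -159.415° → normalised to [0°, 360°): 200.585°.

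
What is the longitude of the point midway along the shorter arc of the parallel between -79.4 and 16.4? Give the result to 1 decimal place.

-31.5°

Signed shortest Δλ from -79.4° to +16.4° is +95.8°.
Midpoint longitude = -79.4° + (+95.8°)/2 = -79.4° + 47.9° = -31.5°.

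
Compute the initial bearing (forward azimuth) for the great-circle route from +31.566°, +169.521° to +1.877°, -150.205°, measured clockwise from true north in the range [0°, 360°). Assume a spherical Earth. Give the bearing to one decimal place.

Δλ = -150.205 − 169.521 = -319.726°; wrapped into (−180°, 180°]: 40.274°.
θ = atan2( sin Δλ · cos φ₂ , cos φ₁ · sin φ₂ − sin φ₁ · cos φ₂ · cos Δλ )
  = atan2(0.64610, -0.37127) = 119.883° → normalised to [0°, 360°): 119.883°.

119.9°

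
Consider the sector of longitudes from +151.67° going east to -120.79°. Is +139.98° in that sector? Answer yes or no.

No

Band width going east from +151.67° to -120.79°: ((-120.79 − 151.67) mod 360) = 87.54°.
Offset of +139.98° east of the west edge: ((139.98 − 151.67) mod 360) = 348.31°.
348.31° > 87.54° ⇒ outside.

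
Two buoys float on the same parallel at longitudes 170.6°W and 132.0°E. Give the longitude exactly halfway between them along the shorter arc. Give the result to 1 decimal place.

Signed shortest Δλ from -170.6° to +132.0° is -57.4°.
Midpoint longitude = -170.6° + (-57.4°)/2 = -170.6° − 28.7° = -199.3°.
Normalise into (−180°, 180°]: +160.7°.
(The naïve average (-170.6 + +132.0)/2 = -19.3° is on the wrong side of the globe.)

160.7°E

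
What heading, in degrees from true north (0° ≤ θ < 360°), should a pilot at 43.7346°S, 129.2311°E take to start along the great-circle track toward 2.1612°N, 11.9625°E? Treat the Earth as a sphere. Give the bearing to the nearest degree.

Δλ = 11.9625 − 129.2311 = -117.2686°.
θ = atan2( sin Δλ · cos φ₂ , cos φ₁ · sin φ₂ − sin φ₁ · cos φ₂ · cos Δλ )
  = atan2(-0.88824, -0.28926) = -108.038° → normalised to [0°, 360°): 251.962°.

252°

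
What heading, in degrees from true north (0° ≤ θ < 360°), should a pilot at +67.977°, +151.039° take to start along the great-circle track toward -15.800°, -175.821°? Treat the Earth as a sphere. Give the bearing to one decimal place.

Δλ = -175.821 − 151.039 = -326.860°; wrapped into (−180°, 180°]: 33.140°.
θ = atan2( sin Δλ · cos φ₂ , cos φ₁ · sin φ₂ − sin φ₁ · cos φ₂ · cos Δλ )
  = atan2(0.52603, -0.84901) = 148.218° → normalised to [0°, 360°): 148.218°.

148.2°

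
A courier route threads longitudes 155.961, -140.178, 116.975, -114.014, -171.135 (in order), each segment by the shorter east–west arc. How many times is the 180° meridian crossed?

Leg 1: +155.961° → -140.178°, shortest Δλ = 63.861° (east) — crosses 180°.
Leg 2: -140.178° → +116.975°, shortest Δλ = -102.847° (west) — crosses 180°.
Leg 3: +116.975° → -114.014°, shortest Δλ = 129.011° (east) — crosses 180°.
Leg 4: -114.014° → -171.135°, shortest Δλ = -57.121° (west) — does not cross 180°.
Total crossings: 3.

3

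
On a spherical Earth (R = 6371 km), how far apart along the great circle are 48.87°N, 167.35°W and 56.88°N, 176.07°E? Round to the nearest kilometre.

Δλ = 176.07 − -167.35 = 343.42°; wrapped into (−180°, 180°]: -16.58°.
Δφ = 56.88 − 48.87 = 8.01°.
a = sin²(Δφ/2) + cos φ₁ · cos φ₂ · sin²(Δλ/2) = 0.012350.
c = 2·atan2(√a, √(1−a)) = 0.22272 rad → d = 6371·c ≈ 1418.94 km.

1419 km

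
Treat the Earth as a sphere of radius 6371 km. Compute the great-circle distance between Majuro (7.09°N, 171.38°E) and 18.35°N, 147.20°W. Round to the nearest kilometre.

Δλ = -147.20 − 171.38 = -318.58°; wrapped into (−180°, 180°]: 41.42°.
Δφ = 18.35 − 7.09 = 11.26°.
a = sin²(Δφ/2) + cos φ₁ · cos φ₂ · sin²(Δλ/2) = 0.127417.
c = 2·atan2(√a, √(1−a)) = 0.73001 rad → d = 6371·c ≈ 4650.92 km.

4651 km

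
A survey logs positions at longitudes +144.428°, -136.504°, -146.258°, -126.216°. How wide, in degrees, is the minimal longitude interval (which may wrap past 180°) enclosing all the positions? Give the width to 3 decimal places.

89.356°

Sort the longitudes: -146.258°, -136.504°, -126.216°, +144.428°.
Eastward gaps between consecutive values (wrapping around): 9.754°, 10.288°, 270.644°, 69.314°.
Largest gap = 270.644° ⇒ minimal covering band is its complement: 360° − 270.644° = 89.356°.
Band runs from +144.428° eastward to -126.216°, crossing the antimeridian.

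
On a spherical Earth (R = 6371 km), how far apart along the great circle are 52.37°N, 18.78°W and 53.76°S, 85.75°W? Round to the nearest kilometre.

13325 km

Δλ = -85.75 − -18.78 = -66.97°.
Δφ = -53.76 − 52.37 = -106.13°.
a = sin²(Δφ/2) + cos φ₁ · cos φ₂ · sin²(Δλ/2) = 0.748778.
c = 2·atan2(√a, √(1−a)) = 2.09157 rad → d = 6371·c ≈ 13325.42 km.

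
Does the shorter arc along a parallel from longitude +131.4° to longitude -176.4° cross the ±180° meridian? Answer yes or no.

Naïve |-176.4 − 131.4| = 307.8° > 180°, so the shorter arc goes the other way round — across 180°.
Signed shortest Δλ = ((-176.4 − 131.4 + 180) mod 360) − 180 = 52.2°.
Going east by 52.2° from +131.4° passes through 180° before reaching -176.4°.

Yes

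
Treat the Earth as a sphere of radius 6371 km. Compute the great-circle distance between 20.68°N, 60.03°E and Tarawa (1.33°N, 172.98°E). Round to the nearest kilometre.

Δλ = 172.98 − 60.03 = 112.95°.
Δφ = 1.33 − 20.68 = -19.35°.
a = sin²(Δφ/2) + cos φ₁ · cos φ₂ · sin²(Δλ/2) = 0.678254.
c = 2·atan2(√a, √(1−a)) = 1.93532 rad → d = 6371·c ≈ 12329.95 km.

12330 km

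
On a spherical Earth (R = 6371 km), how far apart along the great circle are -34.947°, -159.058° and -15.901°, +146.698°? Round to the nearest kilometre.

Δλ = 146.698 − -159.058 = 305.756°; wrapped into (−180°, 180°]: -54.244°.
Δφ = -15.901 − -34.947 = 19.046°.
a = sin²(Δφ/2) + cos φ₁ · cos φ₂ · sin²(Δλ/2) = 0.191210.
c = 2·atan2(√a, √(1−a)) = 0.90513 rad → d = 6371·c ≈ 5766.61 km.

5767 km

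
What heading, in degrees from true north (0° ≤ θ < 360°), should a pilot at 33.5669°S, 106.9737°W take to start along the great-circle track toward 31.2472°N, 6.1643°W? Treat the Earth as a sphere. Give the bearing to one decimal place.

Δλ = -6.1643 − -106.9737 = 100.8094°.
θ = atan2( sin Δλ · cos φ₂ , cos φ₁ · sin φ₂ − sin φ₁ · cos φ₂ · cos Δλ )
  = atan2(0.83977, 0.34358) = 67.749° → normalised to [0°, 360°): 67.749°.

67.7°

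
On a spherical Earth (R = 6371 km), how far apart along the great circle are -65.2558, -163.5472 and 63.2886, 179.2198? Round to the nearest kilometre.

14363 km

Δλ = 179.2198 − -163.5472 = 342.7670°; wrapped into (−180°, 180°]: -17.2330°.
Δφ = 63.2886 − -65.2558 = 128.5444°.
a = sin²(Δφ/2) + cos φ₁ · cos φ₂ · sin²(Δλ/2) = 0.815784.
c = 2·atan2(√a, √(1−a)) = 2.25437 rad → d = 6371·c ≈ 14362.59 km.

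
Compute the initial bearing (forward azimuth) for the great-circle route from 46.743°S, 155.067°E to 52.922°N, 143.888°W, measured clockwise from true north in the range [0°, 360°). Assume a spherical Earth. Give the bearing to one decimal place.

34.8°

Δλ = -143.888 − 155.067 = -298.955°; wrapped into (−180°, 180°]: 61.045°.
θ = atan2( sin Δλ · cos φ₂ , cos φ₁ · sin φ₂ − sin φ₁ · cos φ₂ · cos Δλ )
  = atan2(0.52754, 0.75929) = 34.791° → normalised to [0°, 360°): 34.791°.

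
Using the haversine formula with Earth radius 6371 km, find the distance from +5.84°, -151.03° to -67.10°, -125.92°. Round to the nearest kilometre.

Δλ = -125.92 − -151.03 = 25.11°.
Δφ = -67.10 − 5.84 = -72.94°.
a = sin²(Δφ/2) + cos φ₁ · cos φ₂ · sin²(Δλ/2) = 0.371605.
c = 2·atan2(√a, √(1−a)) = 1.31110 rad → d = 6371·c ≈ 8353.00 km.

8353 km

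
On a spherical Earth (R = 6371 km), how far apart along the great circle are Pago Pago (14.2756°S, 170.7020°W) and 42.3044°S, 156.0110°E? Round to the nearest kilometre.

4457 km

Δλ = 156.0110 − -170.7020 = 326.7130°; wrapped into (−180°, 180°]: -33.2870°.
Δφ = -42.3044 − -14.2756 = -28.0288°.
a = sin²(Δφ/2) + cos φ₁ · cos φ₂ · sin²(Δλ/2) = 0.117441.
c = 2·atan2(√a, √(1−a)) = 0.69957 rad → d = 6371·c ≈ 4456.98 km.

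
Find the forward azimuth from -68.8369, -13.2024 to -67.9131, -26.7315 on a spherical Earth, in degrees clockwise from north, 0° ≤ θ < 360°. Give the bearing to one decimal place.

Δλ = -26.7315 − -13.2024 = -13.5291°.
θ = atan2( sin Δλ · cos φ₂ , cos φ₁ · sin φ₂ − sin φ₁ · cos φ₂ · cos Δλ )
  = atan2(-0.08796, 0.00639) = -85.844° → normalised to [0°, 360°): 274.156°.

274.2°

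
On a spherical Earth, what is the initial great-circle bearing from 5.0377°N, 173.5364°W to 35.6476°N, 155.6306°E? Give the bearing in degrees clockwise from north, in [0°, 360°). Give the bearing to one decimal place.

Δλ = 155.6306 − -173.5364 = 329.1670°; wrapped into (−180°, 180°]: -30.8330°.
θ = atan2( sin Δλ · cos φ₂ , cos φ₁ · sin φ₂ − sin φ₁ · cos φ₂ · cos Δλ )
  = atan2(-0.41650, 0.51928) = -38.732° → normalised to [0°, 360°): 321.268°.

321.3°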